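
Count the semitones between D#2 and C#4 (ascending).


Absolute semitone position = octave×12 + chromatic position
D#2: 2×12 + 3 = 27
C#4: 4×12 + 1 = 49
Difference = 49 - 27 = 22
= 22 semitones


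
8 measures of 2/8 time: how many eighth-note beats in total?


Time signature 2/8: the bottom number 8 means the eighth note gets one count
The top number 2 means 2 eighth-note beats per measure
Total = 2 × 8 measures
= 16 eighth-note beats


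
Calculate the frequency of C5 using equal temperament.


Let's work it out.
f = 440 × 2^(n/12) where n = semitones from A4
C5: 3 semitones from A4
f = 440 × 2^(3/12)
f = 523.25 Hz


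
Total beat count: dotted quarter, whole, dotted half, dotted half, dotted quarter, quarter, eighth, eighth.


Beat values:
  dotted quarter = 1.5 beats
  whole = 4 beats
  dotted half = 3 beats
  dotted half = 3 beats
  dotted quarter = 1.5 beats
  quarter = 1 beat
  eighth = 0.5 beats
  eighth = 0.5 beats
Sum = 1.5 + 4 + 3 + 3 + 1.5 + 1 + 0.5 + 0.5
= 15 beats


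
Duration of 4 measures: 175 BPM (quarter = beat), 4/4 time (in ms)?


Quarter-note beat duration = 60000 / 175 ms
Beats per measure (4/4) = 4
One measure = 4 × 60000 / 175 = 240000 / 175 ms
4 measures = 4 × 240000 / 175 = 960000 / 175
= 5485.7 ms


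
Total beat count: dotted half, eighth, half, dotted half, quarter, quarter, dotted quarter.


Beat values:
  dotted half = 3 beats
  eighth = 0.5 beats
  half = 2 beats
  dotted half = 3 beats
  quarter = 1 beat
  quarter = 1 beat
  dotted quarter = 1.5 beats
Sum = 3 + 0.5 + 2 + 3 + 1 + 1 + 1.5
= 12 beats


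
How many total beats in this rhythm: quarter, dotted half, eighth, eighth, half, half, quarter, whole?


Beat values:
  quarter = 1 beat
  dotted half = 3 beats
  eighth = 0.5 beats
  eighth = 0.5 beats
  half = 2 beats
  half = 2 beats
  quarter = 1 beat
  whole = 4 beats
Sum = 1 + 3 + 0.5 + 0.5 + 2 + 2 + 1 + 4
= 14 beats


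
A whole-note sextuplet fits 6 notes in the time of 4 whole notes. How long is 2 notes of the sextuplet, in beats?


Step by step:
Sextuplet: 6 notes occupy the space of 4 whole notes
Space = 4 × 4 = 16 beats
Each sextuplet note = 16 / 6 = 8/3 beats
2 notes = 2 × 8/3 = 16/3
= 16/3 beats


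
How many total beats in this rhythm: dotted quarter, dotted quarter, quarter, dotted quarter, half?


Beat values:
  dotted quarter = 1.5 beats
  dotted quarter = 1.5 beats
  quarter = 1 beat
  dotted quarter = 1.5 beats
  half = 2 beats
Sum = 1.5 + 1.5 + 1 + 1.5 + 2
= 7.5 beats


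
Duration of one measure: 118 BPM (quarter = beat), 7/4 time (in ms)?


Quarter-note beat duration = 60000 / 118 ms
Beats per measure (7/4) = 7
One measure = 7 × 60000 / 118 = 420000 / 118 ms
= 3559.3 ms


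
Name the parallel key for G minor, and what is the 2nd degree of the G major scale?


Reasoning:
Parallel keys share the same tonic but differ in mode
G minor → parallel is G major
G major scale: G A B C D E F#
= G major; 2nd degree = A


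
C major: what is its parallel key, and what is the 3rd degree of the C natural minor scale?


Working:
Parallel keys share the same tonic but differ in mode
C major → parallel is C minor
C natural minor scale: C D Eb F G Ab Bb
= C minor; 3rd degree = Eb


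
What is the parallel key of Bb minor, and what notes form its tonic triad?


Working:
Parallel keys share the same tonic but differ in mode
Bb minor → parallel is Bb major
Tonic triad of Bb major = Bb D F
= Bb major; triad = Bb D F


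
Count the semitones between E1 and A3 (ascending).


Reasoning:
Absolute semitone position = octave×12 + chromatic position
E1: 1×12 + 4 = 16
A3: 3×12 + 9 = 45
Difference = 45 - 16 = 29
= 29 semitones


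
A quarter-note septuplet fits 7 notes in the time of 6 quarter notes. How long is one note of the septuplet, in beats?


Septuplet: 7 notes occupy the space of 6 quarter notes
Space = 6 × 1 = 6 beats
Each septuplet note = 6 / 7 = 6/7 beats
= 6/7 beats


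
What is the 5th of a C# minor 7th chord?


Reasoning:
Minor 7th chord = root + minor 3rd + perfect 5th + minor 7th
Seventh chords stack in thirds, so the letter names are C-E-G-B
Root: C#
Minor 3rd above C#: E
Perfect 5th above C#: G#
Minor 7th above C#: B
The 5th = G#


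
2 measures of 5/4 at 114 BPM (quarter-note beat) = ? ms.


Solution.
Quarter-note beat duration = 60000 / 114 ms
Beats per measure (5/4) = 5
One measure = 5 × 60000 / 114 = 300000 / 114 ms
2 measures = 2 × 300000 / 114 = 600000 / 114
= 5263.2 ms


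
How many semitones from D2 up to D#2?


Absolute semitone position = octave×12 + chromatic position
D2: 2×12 + 2 = 26
D#2: 2×12 + 3 = 27
Difference = 27 - 26 = 1
= 1 semitone


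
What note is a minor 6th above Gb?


Step by step:
A 6th spans 6 letter names, so from G we land on E
A minor 6th = 8 semitones above Gb
Spell E at that pitch: Ebb
= Ebb


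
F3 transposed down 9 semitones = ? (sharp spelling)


F3: chromatic position 5 in octave 3 → absolute = 3×12 + 5 = 41
Transpose down 9: 41 - 9 = 32
32 = 2×12 + 8 → G# in octave 2
Result = G#2


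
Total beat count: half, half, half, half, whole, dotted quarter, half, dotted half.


Solution.
Beat values:
  half = 2 beats
  half = 2 beats
  half = 2 beats
  half = 2 beats
  whole = 4 beats
  dotted quarter = 1.5 beats
  half = 2 beats
  dotted half = 3 beats
Sum = 2 + 2 + 2 + 2 + 4 + 1.5 + 2 + 3
= 18.5 beats


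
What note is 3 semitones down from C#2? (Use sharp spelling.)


Reasoning:
C#2: chromatic position 1 in octave 2 → absolute = 2×12 + 1 = 25
Transpose down 3: 25 - 3 = 22
22 = 1×12 + 10 → A# in octave 1
Result = A#1


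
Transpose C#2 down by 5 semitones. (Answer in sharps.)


Reasoning:
C#2: chromatic position 1 in octave 2 → absolute = 2×12 + 1 = 25
Transpose down 5: 25 - 5 = 20
20 = 1×12 + 8 → G# in octave 1
Result = G#1


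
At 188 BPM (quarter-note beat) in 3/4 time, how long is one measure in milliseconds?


Quarter-note beat duration = 60000 / 188 ms
Beats per measure (3/4) = 3
One measure = 3 × 60000 / 188 = 180000 / 188 ms
= 957.4 ms


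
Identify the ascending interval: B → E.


Letter names: B → E spans 4 letter names → a 4th
Semitones: B → E = 5 half-steps
A 4th of 5 semitones is a perfect 4th
= perfect 4th


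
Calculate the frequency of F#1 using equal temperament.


Let's work it out.
f = 440 × 2^(n/12) where n = semitones from A4
F#1: -39 semitones from A4
f = 440 × 2^(-39/12)
f = 46.25 Hz


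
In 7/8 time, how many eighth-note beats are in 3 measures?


Time signature 7/8: the bottom number 8 means the eighth note gets one count
The top number 7 means 7 eighth-note beats per measure
Total = 7 × 3 measures
= 21 eighth-note beats


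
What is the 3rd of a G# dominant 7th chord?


Dominant 7th chord = root + major 3rd + perfect 5th + minor 7th
Seventh chords stack in thirds, so the letter names are G-B-D-F
Root: G#
Major 3rd above G#: B#
Perfect 5th above G#: D#
Minor 7th above G#: F#
The 3rd = B#


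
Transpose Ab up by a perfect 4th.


Let's work it out.
perfect 4th: 4 letter names, 5 semitones
Letter: A + 3 → D
Pitch: Ab + 5 semitones, spelled as a D → Db
= Db


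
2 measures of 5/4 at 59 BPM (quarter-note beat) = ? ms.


Quarter-note beat duration = 60000 / 59 ms
Beats per measure (5/4) = 5
One measure = 5 × 60000 / 59 = 300000 / 59 ms
2 measures = 2 × 300000 / 59 = 600000 / 59
= 10169.5 ms


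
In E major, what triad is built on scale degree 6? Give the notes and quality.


E major scale: E F# G# A B C# D#
Diatonic triad on degree 6 stacks scale notes 6, 1, 3: C# E G#
C#→E = 3 semitones; C#→G# = 7 semitones → minor triad
= C# E G# (minor)


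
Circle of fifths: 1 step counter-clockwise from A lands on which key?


Each counter-clockwise step moves down a perfect 5th (= up a perfect 4th)
From A: A → D
= D


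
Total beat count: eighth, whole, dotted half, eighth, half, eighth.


Reasoning:
Beat values:
  eighth = 0.5 beats
  whole = 4 beats
  dotted half = 3 beats
  eighth = 0.5 beats
  half = 2 beats
  eighth = 0.5 beats
Sum = 0.5 + 4 + 3 + 0.5 + 2 + 0.5
= 10.5 beats


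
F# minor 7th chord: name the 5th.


Minor 7th chord = root + minor 3rd + perfect 5th + minor 7th
Seventh chords stack in thirds, so the letter names are F-A-C-E
Root: F#
Minor 3rd above F#: A
Perfect 5th above F#: C#
Minor 7th above F#: E
The 5th = C#


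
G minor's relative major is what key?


Step by step:
The relative major shares the key signature and is a minor 3rd above the minor tonic
A minor 3rd above G is Bb
→ relative major of G minor is Bb major
= Bb major


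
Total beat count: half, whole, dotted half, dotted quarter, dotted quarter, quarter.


Step by step:
Beat values:
  half = 2 beats
  whole = 4 beats
  dotted half = 3 beats
  dotted quarter = 1.5 beats
  dotted quarter = 1.5 beats
  quarter = 1 beat
Sum = 2 + 4 + 3 + 1.5 + 1.5 + 1
= 13 beats


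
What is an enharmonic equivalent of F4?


Working:
Enharmonic notes sound the same pitch but are spelled with different letter names
F and E# name the same pitch class
= E#4


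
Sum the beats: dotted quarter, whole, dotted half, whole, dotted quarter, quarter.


Beat values:
  dotted quarter = 1.5 beats
  whole = 4 beats
  dotted half = 3 beats
  whole = 4 beats
  dotted quarter = 1.5 beats
  quarter = 1 beat
Sum = 1.5 + 4 + 3 + 4 + 1.5 + 1
= 15 beats


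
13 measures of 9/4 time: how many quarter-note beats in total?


Reasoning:
Time signature 9/4: the bottom number 4 means the quarter note gets one count
The top number 9 means 9 quarter-note beats per measure
Total = 9 × 13 measures
= 117 quarter-note beats


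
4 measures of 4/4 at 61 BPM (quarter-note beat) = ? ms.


Let's work it out.
Quarter-note beat duration = 60000 / 61 ms
Beats per measure (4/4) = 4
One measure = 4 × 60000 / 61 = 240000 / 61 ms
4 measures = 4 × 240000 / 61 = 960000 / 61
= 15737.7 ms


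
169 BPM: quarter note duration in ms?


One quarter-note beat = 60000 / BPM = 60000 / 169 ms
Duration = 60000 / 169
= 355.0 ms


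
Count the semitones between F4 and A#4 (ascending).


Solution.
Absolute semitone position = octave×12 + chromatic position
F4: 4×12 + 5 = 53
A#4: 4×12 + 10 = 58
Difference = 58 - 53 = 5
= 5 semitones


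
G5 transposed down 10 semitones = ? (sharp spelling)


Solution.
G5: chromatic position 7 in octave 5 → absolute = 5×12 + 7 = 67
Transpose down 10: 67 - 10 = 57
57 = 4×12 + 9 → A in octave 4
Result = A4


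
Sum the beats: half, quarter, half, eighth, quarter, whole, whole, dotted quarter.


Solution.
Beat values:
  half = 2 beats
  quarter = 1 beat
  half = 2 beats
  eighth = 0.5 beats
  quarter = 1 beat
  whole = 4 beats
  whole = 4 beats
  dotted quarter = 1.5 beats
Sum = 2 + 1 + 2 + 0.5 + 1 + 4 + 4 + 1.5
= 16 beats


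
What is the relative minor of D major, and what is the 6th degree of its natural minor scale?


Let's work it out.
The relative minor shares the major's key signature and starts on its 6th degree
6th degree = a major 6th above the tonic; a major 6th above D is B
→ relative minor of D major is B minor
B natural minor scale: B C# D E F# G A
= B minor; 6th degree = G


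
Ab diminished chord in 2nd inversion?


Root position: Ab Cb Ebb
2nd inversion: move root and 3rd up an octave
Bass note: Ebb
Notes (bottom to top) = Ebb Ab Cb


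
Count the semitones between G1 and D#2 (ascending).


Absolute semitone position = octave×12 + chromatic position
G1: 1×12 + 7 = 19
D#2: 2×12 + 3 = 27
Difference = 27 - 19 = 8
= 8 semitones


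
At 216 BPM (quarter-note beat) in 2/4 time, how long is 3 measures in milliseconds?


Solution.
Quarter-note beat duration = 60000 / 216 ms
Beats per measure (2/4) = 2
One measure = 2 × 60000 / 216 = 120000 / 216 ms
3 measures = 3 × 120000 / 216 = 360000 / 216
= 1666.7 ms


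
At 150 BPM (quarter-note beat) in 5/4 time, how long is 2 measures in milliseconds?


Quarter-note beat duration = 60000 / 150 ms
Beats per measure (5/4) = 5
One measure = 5 × 60000 / 150 = 300000 / 150 ms
2 measures = 2 × 300000 / 150 = 600000 / 150
= 4000.0 ms


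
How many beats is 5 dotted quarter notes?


Base quarter note = 1 beat
Dot 1 adds half the previous value: +1/2
One dotted quarter = 1 + 1/2 = 3/2
5 of them = 5 × 3/2 = 15/2
= 15/2 beats


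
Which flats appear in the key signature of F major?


Solution.
Flat major keys: C(0), F(1), Bb(2), Eb(3), Ab(4), Db(5), Gb(6), Cb(7)
F major has 1 flat
Order of flats: Bb Eb Ab Db Gb Cb Fb → first 1: Bb
= Bb


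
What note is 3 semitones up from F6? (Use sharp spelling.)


Reasoning:
F6: chromatic position 5 in octave 6 → absolute = 6×12 + 5 = 77
Transpose up 3: 77 + 3 = 80
80 = 6×12 + 8 → G# in octave 6
Result = G#6


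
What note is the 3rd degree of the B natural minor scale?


Solution.
Natural minor scale pattern: W-H-W-W-H-W-W (2-1-2-2-1-2-2 semitones)
Starting from B:
  B + 2 semitones → C#
  C# + 1 semitone → D
  D + 2 semitones → E
  E + 2 semitones → F#
  F# + 1 semitone → G
  G + 2 semitones → A
  A + 2 semitones → B
Scale: B C# D E F# G A
Degree 3 = D


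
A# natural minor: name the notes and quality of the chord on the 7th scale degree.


Let's work it out.
A# natural minor scale: A# B# C# D# E# F# G#
Diatonic triad on degree 7 stacks scale notes 7, 2, 4: G# B# D#
G#→B# = 4 semitones; G#→D# = 7 semitones → major triad
= G# B# D# (major)


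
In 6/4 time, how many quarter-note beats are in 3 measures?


Time signature 6/4: the bottom number 4 means the quarter note gets one count
The top number 6 means 6 quarter-note beats per measure
Total = 6 × 3 measures
= 18 quarter-note beats


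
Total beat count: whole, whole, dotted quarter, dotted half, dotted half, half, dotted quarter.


Beat values:
  whole = 4 beats
  whole = 4 beats
  dotted quarter = 1.5 beats
  dotted half = 3 beats
  dotted half = 3 beats
  half = 2 beats
  dotted quarter = 1.5 beats
Sum = 4 + 4 + 1.5 + 3 + 3 + 2 + 1.5
= 19 beats


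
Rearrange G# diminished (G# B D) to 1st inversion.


Root position: G# B D
1st inversion: move root up an octave
Bass note: B
Notes (bottom to top) = B D G#


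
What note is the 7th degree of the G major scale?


Major scale pattern: W-W-H-W-W-W-H (2-2-1-2-2-2-1 semitones)
Starting from G:
  G + 2 semitones → A
  A + 2 semitones → B
  B + 1 semitone → C
  C + 2 semitones → D
  D + 2 semitones → E
  E + 2 semitones → F#
  F# + 1 semitone → G
Scale: G A B C D E F#
Degree 7 = F#


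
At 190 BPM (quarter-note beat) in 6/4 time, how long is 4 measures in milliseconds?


Quarter-note beat duration = 60000 / 190 ms
Beats per measure (6/4) = 6
One measure = 6 × 60000 / 190 = 360000 / 190 ms
4 measures = 4 × 360000 / 190 = 1440000 / 190
= 7578.9 ms


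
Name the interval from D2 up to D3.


Solution.
Letter names: D → D spans 8 letter names → an octave
Semitones: D2 → D3 = 12 half-steps
An octave of 12 semitones is a perfect octave
= perfect octave


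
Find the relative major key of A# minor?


Solution.
The relative major shares the key signature and is a minor 3rd above the minor tonic
A minor 3rd above A# is C#
→ relative major of A# minor is C# major
= C# major


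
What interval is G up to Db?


Working:
Letter names: G → D spans 5 letter names → a 5th
Semitones: G → Db = 6 half-steps
A 5th of 6 semitones is a diminished 5th
= diminished 5th


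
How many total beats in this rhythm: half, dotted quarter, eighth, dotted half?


Let's work it out.
Beat values:
  half = 2 beats
  dotted quarter = 1.5 beats
  eighth = 0.5 beats
  dotted half = 3 beats
Sum = 2 + 1.5 + 0.5 + 3
= 7 beats


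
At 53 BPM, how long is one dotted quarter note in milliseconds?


Step by step:
One quarter-note beat = 60000 / BPM = 60000 / 53 ms
Dotted quarter note = 3/2 × quarter note
Duration = 3/2 × 60000 / 53 = 90000 / 53
= 1698.1 ms


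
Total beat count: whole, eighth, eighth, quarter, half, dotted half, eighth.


Solution.
Beat values:
  whole = 4 beats
  eighth = 0.5 beats
  eighth = 0.5 beats
  quarter = 1 beat
  half = 2 beats
  dotted half = 3 beats
  eighth = 0.5 beats
Sum = 4 + 0.5 + 0.5 + 1 + 2 + 3 + 0.5
= 11.5 beats


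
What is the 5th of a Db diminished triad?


Step by step:
Diminished triad = root + minor 3rd (3 semitones) + diminished 5th (6 semitones)
A triad on Db stacks thirds, so the chord tones use letter names D-F-A
Root: Db
Minor 3rd above Db: Fb
Diminished 5th above Db: Abb
The 5th = Abb


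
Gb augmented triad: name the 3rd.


Augmented triad = root + major 3rd (4 semitones) + augmented 5th (8 semitones)
A triad on Gb stacks thirds, so the chord tones use letter names G-B-D
Root: Gb
Major 3rd above Gb: Bb
Augmented 5th above Gb: D
The 3rd = Bb


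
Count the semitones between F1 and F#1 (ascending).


Solution.
Absolute semitone position = octave×12 + chromatic position
F1: 1×12 + 5 = 17
F#1: 1×12 + 6 = 18
Difference = 18 - 17 = 1
= 1 semitone


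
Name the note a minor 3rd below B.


A 3rd spans 3 letter names, so from B we land on G
A minor 3rd = 3 semitones below B
Spell G at that pitch: G#
= G#


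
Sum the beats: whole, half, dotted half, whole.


Let's work it out.
Beat values:
  whole = 4 beats
  half = 2 beats
  dotted half = 3 beats
  whole = 4 beats
Sum = 4 + 2 + 3 + 4
= 13 beats


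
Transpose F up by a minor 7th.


Let's work it out.
minor 7th: 7 letter names, 10 semitones
Letter: F + 6 → E
Pitch: F + 10 semitones, spelled as an E → Eb
= Eb


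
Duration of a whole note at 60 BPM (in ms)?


Working:
One quarter-note beat = 60000 / BPM = 60000 / 60 ms
Whole note = 4 × quarter note
Duration = 4 × 60000 / 60 = 240000 / 60
= 4000.0 ms


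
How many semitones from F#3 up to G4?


Solution.
Absolute semitone position = octave×12 + chromatic position
F#3: 3×12 + 6 = 42
G4: 4×12 + 7 = 55
Difference = 55 - 42 = 13
= 13 semitones


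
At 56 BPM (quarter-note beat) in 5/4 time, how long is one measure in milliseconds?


Quarter-note beat duration = 60000 / 56 ms
Beats per measure (5/4) = 5
One measure = 5 × 60000 / 56 = 300000 / 56 ms
= 5357.1 ms


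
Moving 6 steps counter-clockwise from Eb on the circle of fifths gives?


Step by step:
Each counter-clockwise step moves down a perfect 5th (= up a perfect 4th)
From Eb: Eb → Ab → Db → F#/Gb → B → E → A
= A


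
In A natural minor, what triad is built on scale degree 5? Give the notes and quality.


Reasoning:
A natural minor scale: A B C D E F G
Diatonic triad on degree 5 stacks scale notes 5, 7, 2: E G B
E→G = 3 semitones; E→B = 7 semitones → minor triad
= E G B (minor)


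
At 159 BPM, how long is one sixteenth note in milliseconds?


Step by step:
One quarter-note beat = 60000 / BPM = 60000 / 159 ms
Sixteenth note = 1/4 × quarter note
Duration = 1/4 × 60000 / 159 = 15000 / 159
= 94.3 ms


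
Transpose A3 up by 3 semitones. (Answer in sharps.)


Reasoning:
A3: chromatic position 9 in octave 3 → absolute = 3×12 + 9 = 45
Transpose up 3: 45 + 3 = 48
48 = 4×12 + 0 → C in octave 4
Result = C4


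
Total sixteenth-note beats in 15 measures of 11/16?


Let's work it out.
Time signature 11/16: the bottom number 16 means the sixteenth note gets one count
The top number 11 means 11 sixteenth-note beats per measure
Total = 11 × 15 measures
= 165 sixteenth-note beats


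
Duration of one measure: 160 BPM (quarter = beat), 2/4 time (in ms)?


Step by step:
Quarter-note beat duration = 60000 / 160 ms
Beats per measure (2/4) = 2
One measure = 2 × 60000 / 160 = 120000 / 160 ms
= 750.0 ms


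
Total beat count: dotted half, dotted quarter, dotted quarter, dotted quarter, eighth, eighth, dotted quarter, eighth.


Reasoning:
Beat values:
  dotted half = 3 beats
  dotted quarter = 1.5 beats
  dotted quarter = 1.5 beats
  dotted quarter = 1.5 beats
  eighth = 0.5 beats
  eighth = 0.5 beats
  dotted quarter = 1.5 beats
  eighth = 0.5 beats
Sum = 3 + 1.5 + 1.5 + 1.5 + 0.5 + 0.5 + 1.5 + 0.5
= 10.5 beats


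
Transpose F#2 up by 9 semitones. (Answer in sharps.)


F#2: chromatic position 6 in octave 2 → absolute = 2×12 + 6 = 30
Transpose up 9: 30 + 9 = 39
39 = 3×12 + 3 → D# in octave 3
Result = D#3


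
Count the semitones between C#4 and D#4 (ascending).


Working:
Absolute semitone position = octave×12 + chromatic position
C#4: 4×12 + 1 = 49
D#4: 4×12 + 3 = 51
Difference = 51 - 49 = 2
= 2 semitones


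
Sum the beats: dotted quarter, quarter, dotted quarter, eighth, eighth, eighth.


Working:
Beat values:
  dotted quarter = 1.5 beats
  quarter = 1 beat
  dotted quarter = 1.5 beats
  eighth = 0.5 beats
  eighth = 0.5 beats
  eighth = 0.5 beats
Sum = 1.5 + 1 + 1.5 + 0.5 + 0.5 + 0.5
= 5.5 beats


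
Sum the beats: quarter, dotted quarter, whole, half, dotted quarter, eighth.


Beat values:
  quarter = 1 beat
  dotted quarter = 1.5 beats
  whole = 4 beats
  half = 2 beats
  dotted quarter = 1.5 beats
  eighth = 0.5 beats
Sum = 1 + 1.5 + 4 + 2 + 1.5 + 0.5
= 10.5 beats


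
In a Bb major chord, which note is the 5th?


Major triad = root + major 3rd (4 semitones) + perfect 5th (7 semitones)
A triad on Bb stacks thirds, so the chord tones use letter names B-D-F
Root: Bb
Major 3rd above Bb: D
Perfect 5th above Bb: F
The 5th = F


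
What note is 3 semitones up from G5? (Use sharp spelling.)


Step by step:
G5: chromatic position 7 in octave 5 → absolute = 5×12 + 7 = 67
Transpose up 3: 67 + 3 = 70
70 = 5×12 + 10 → A# in octave 5
Result = A#5


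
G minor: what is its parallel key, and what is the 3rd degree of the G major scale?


Solution.
Parallel keys share the same tonic but differ in mode
G minor → parallel is G major
G major scale: G A B C D E F#
= G major; 3rd degree = B


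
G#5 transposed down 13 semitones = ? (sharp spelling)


Let's work it out.
G#5: chromatic position 8 in octave 5 → absolute = 5×12 + 8 = 68
Transpose down 13: 68 - 13 = 55
55 = 4×12 + 7 → G in octave 4
Result = G4


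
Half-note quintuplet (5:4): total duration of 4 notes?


Quintuplet: 5 notes occupy the space of 4 half notes
Space = 4 × 2 = 8 beats
Each quintuplet note = 8 / 5 = 8/5 beats
4 notes = 4 × 8/5 = 32/5
= 32/5 beats


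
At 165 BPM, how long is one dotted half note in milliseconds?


One quarter-note beat = 60000 / BPM = 60000 / 165 ms
Dotted half note = 3 × quarter note
Duration = 3 × 60000 / 165 = 180000 / 165
= 1090.9 ms


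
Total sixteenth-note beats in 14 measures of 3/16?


Let's work it out.
Time signature 3/16: the bottom number 16 means the sixteenth note gets one count
The top number 3 means 3 sixteenth-note beats per measure
Total = 3 × 14 measures
= 42 sixteenth-note beats


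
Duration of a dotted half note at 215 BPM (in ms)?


Let's work it out.
One quarter-note beat = 60000 / BPM = 60000 / 215 ms
Dotted half note = 3 × quarter note
Duration = 3 × 60000 / 215 = 180000 / 215
= 837.2 ms


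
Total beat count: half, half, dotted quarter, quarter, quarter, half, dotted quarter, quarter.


Beat values:
  half = 2 beats
  half = 2 beats
  dotted quarter = 1.5 beats
  quarter = 1 beat
  quarter = 1 beat
  half = 2 beats
  dotted quarter = 1.5 beats
  quarter = 1 beat
Sum = 2 + 2 + 1.5 + 1 + 1 + 2 + 1.5 + 1
= 12 beats


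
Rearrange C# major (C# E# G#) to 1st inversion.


Solution.
Root position: C# E# G#
1st inversion: move root up an octave
Bass note: E#
Notes (bottom to top) = E# G# C#


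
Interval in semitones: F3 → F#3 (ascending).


Solution.
Absolute semitone position = octave×12 + chromatic position
F3: 3×12 + 5 = 41
F#3: 3×12 + 6 = 42
Difference = 42 - 41 = 1
= 1 semitone


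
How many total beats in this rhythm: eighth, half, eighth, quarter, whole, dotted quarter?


Let's work it out.
Beat values:
  eighth = 0.5 beats
  half = 2 beats
  eighth = 0.5 beats
  quarter = 1 beat
  whole = 4 beats
  dotted quarter = 1.5 beats
Sum = 0.5 + 2 + 0.5 + 1 + 4 + 1.5
= 9.5 beats


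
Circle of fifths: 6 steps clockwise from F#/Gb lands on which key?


Let's work it out.
Each clockwise step on the circle of fifths moves up a perfect 5th
From F#/Gb: F#/Gb → Db → Ab → Eb → Bb → F → C
= C


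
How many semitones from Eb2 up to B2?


Reasoning:
Absolute semitone position = octave×12 + chromatic position
Eb2: 2×12 + 3 = 27
B2: 2×12 + 11 = 35
Difference = 35 - 27 = 8
= 8 semitones


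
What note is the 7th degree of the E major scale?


Major scale pattern: W-W-H-W-W-W-H (2-2-1-2-2-2-1 semitones)
Starting from E:
  E + 2 semitones → F#
  F# + 2 semitones → G#
  G# + 1 semitone → A
  A + 2 semitones → B
  B + 2 semitones → C#
  C# + 2 semitones → D#
  D# + 1 semitone → E
Scale: E F# G# A B C# D#
Degree 7 = D#


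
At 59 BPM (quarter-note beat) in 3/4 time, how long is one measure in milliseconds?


Step by step:
Quarter-note beat duration = 60000 / 59 ms
Beats per measure (3/4) = 3
One measure = 3 × 60000 / 59 = 180000 / 59 ms
= 3050.8 ms


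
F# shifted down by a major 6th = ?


Reasoning:
major 6th: 6 letter names, 9 semitones
Letter: F - 5 → A
Pitch: F# - 9 semitones, spelled as an A → A
= A


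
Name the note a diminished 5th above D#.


Let's work it out.
A 5th spans 5 letter names, so from D we land on A
A diminished 5th = 6 semitones above D#
Spell A at that pitch: A
= A


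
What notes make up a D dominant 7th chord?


Dominant 7th chord = root + major 3rd + perfect 5th + minor 7th
Seventh chords stack in thirds, so the letter names are D-F-A-C
Root: D
Major 3rd above D: F#
Perfect 5th above D: A
Minor 7th above D: C
Chord = D F# A C


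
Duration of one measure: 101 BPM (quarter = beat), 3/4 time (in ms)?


Solution.
Quarter-note beat duration = 60000 / 101 ms
Beats per measure (3/4) = 3
One measure = 3 × 60000 / 101 = 180000 / 101 ms
= 1782.2 ms


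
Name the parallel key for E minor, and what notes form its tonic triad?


Parallel keys share the same tonic but differ in mode
E minor → parallel is E major
Tonic triad of E major = E G# B
= E major; triad = E G# B


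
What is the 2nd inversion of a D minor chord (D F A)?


Reasoning:
Root position: D F A
2nd inversion: move root and 3rd up an octave
Bass note: A
Notes (bottom to top) = A D F


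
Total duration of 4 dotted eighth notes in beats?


Working:
Base eighth note = 1/2 beats
Dot 1 adds half the previous value: +1/4
One dotted eighth = 1/2 + 1/4 = 3/4
4 of them = 4 × 3/4 = 3
= 3 beats


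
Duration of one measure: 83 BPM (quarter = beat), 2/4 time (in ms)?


Let's work it out.
Quarter-note beat duration = 60000 / 83 ms
Beats per measure (2/4) = 2
One measure = 2 × 60000 / 83 = 120000 / 83 ms
= 1445.8 ms


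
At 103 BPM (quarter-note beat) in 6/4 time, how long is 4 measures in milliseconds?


Quarter-note beat duration = 60000 / 103 ms
Beats per measure (6/4) = 6
One measure = 6 × 60000 / 103 = 360000 / 103 ms
4 measures = 4 × 360000 / 103 = 1440000 / 103
= 13980.6 ms


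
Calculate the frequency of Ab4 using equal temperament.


Step by step:
f = 440 × 2^(n/12) where n = semitones from A4
Ab4: -1 semitones from A4
f = 440 × 2^(-1/12)
f = 415.30 Hz


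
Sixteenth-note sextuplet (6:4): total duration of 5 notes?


Let's work it out.
Sextuplet: 6 notes occupy the space of 4 sixteenth notes
Space = 4 × 1/4 = 1 beat
Each sextuplet note = 1 / 6 = 1/6 beats
5 notes = 5 × 1/6 = 5/6
= 5/6 beats


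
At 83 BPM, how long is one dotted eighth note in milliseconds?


Let's work it out.
One quarter-note beat = 60000 / BPM = 60000 / 83 ms
Dotted eighth note = 3/4 × quarter note
Duration = 3/4 × 60000 / 83 = 45000 / 83
= 542.2 ms


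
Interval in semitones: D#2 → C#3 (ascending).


Absolute semitone position = octave×12 + chromatic position
D#2: 2×12 + 3 = 27
C#3: 3×12 + 1 = 37
Difference = 37 - 27 = 10
= 10 semitones


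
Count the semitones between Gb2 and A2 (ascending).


Reasoning:
Absolute semitone position = octave×12 + chromatic position
Gb2: 2×12 + 6 = 30
A2: 2×12 + 9 = 33
Difference = 33 - 30 = 3
= 3 semitones


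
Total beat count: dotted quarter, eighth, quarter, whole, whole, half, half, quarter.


Let's work it out.
Beat values:
  dotted quarter = 1.5 beats
  eighth = 0.5 beats
  quarter = 1 beat
  whole = 4 beats
  whole = 4 beats
  half = 2 beats
  half = 2 beats
  quarter = 1 beat
Sum = 1.5 + 0.5 + 1 + 4 + 4 + 2 + 2 + 1
= 16 beats


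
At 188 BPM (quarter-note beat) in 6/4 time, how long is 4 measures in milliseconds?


Step by step:
Quarter-note beat duration = 60000 / 188 ms
Beats per measure (6/4) = 6
One measure = 6 × 60000 / 188 = 360000 / 188 ms
4 measures = 4 × 360000 / 188 = 1440000 / 188
= 7659.6 ms


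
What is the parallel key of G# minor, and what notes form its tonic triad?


Step by step:
Parallel keys share the same tonic but differ in mode
G# minor → parallel is G# major
Tonic triad of G# major = G# B# D#
= G# major; triad = G# B# D#


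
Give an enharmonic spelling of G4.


Let's work it out.
Enharmonic notes sound the same pitch but are spelled with different letter names
G and Abb name the same pitch class
= Abb4


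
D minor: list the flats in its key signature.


Flat minor keys: A(0), D(1), G(2), C(3), F(4), Bb(5), Eb(6), Ab(7)
D minor has 1 flat
Order of flats: Bb Eb Ab Db Gb Cb Fb → first 1: Bb
= Bb


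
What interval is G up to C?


Letter names: G → C spans 4 letter names → a 4th
Semitones: G → C = 5 half-steps
A 4th of 5 semitones is a perfect 4th
= perfect 4th


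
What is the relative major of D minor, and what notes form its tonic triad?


Solution.
The relative major shares the key signature and is a minor 3rd above the minor tonic
A minor 3rd above D is F
→ relative major of D minor is F major
Tonic triad of F major = root + major 3rd + perfect 5th = F A C
= F major; triad = F A C


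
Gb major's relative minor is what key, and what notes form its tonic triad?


The relative minor shares the major's key signature and starts on its 6th degree
6th degree = a major 6th above the tonic; a major 6th above Gb is Eb
→ relative minor of Gb major is Eb minor
Tonic triad of Eb minor = root + minor 3rd + perfect 5th = Eb Gb Bb
= Eb minor; triad = Eb Gb Bb


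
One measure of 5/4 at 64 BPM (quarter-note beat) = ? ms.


Reasoning:
Quarter-note beat duration = 60000 / 64 ms
Beats per measure (5/4) = 5
One measure = 5 × 60000 / 64 = 300000 / 64 ms
= 4687.5 ms


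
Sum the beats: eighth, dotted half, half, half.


Reasoning:
Beat values:
  eighth = 0.5 beats
  dotted half = 3 beats
  half = 2 beats
  half = 2 beats
Sum = 0.5 + 3 + 2 + 2
= 7.5 beats


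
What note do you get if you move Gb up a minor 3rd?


Working:
minor 3rd: 3 letter names, 3 semitones
Letter: G + 2 → B
Pitch: Gb + 3 semitones, spelled as a B → Bbb
= Bbb


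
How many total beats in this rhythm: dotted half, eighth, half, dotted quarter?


Solution.
Beat values:
  dotted half = 3 beats
  eighth = 0.5 beats
  half = 2 beats
  dotted quarter = 1.5 beats
Sum = 3 + 0.5 + 2 + 1.5
= 7 beats


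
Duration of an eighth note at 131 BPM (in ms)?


Solution.
One quarter-note beat = 60000 / BPM = 60000 / 131 ms
Eighth note = 1/2 × quarter note
Duration = 1/2 × 60000 / 131 = 30000 / 131
= 229.0 ms


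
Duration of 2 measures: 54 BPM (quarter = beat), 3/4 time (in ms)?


Solution.
Quarter-note beat duration = 60000 / 54 ms
Beats per measure (3/4) = 3
One measure = 3 × 60000 / 54 = 180000 / 54 ms
2 measures = 2 × 180000 / 54 = 360000 / 54
= 6666.7 ms


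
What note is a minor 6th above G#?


Solution.
A 6th spans 6 letter names, so from G we land on E
A minor 6th = 8 semitones above G#
Spell E at that pitch: E
= E


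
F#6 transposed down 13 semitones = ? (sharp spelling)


F#6: chromatic position 6 in octave 6 → absolute = 6×12 + 6 = 78
Transpose down 13: 78 - 13 = 65
65 = 5×12 + 5 → F in octave 5
Result = F5


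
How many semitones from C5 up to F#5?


Let's work it out.
Absolute semitone position = octave×12 + chromatic position
C5: 5×12 + 0 = 60
F#5: 5×12 + 6 = 66
Difference = 66 - 60 = 6
= 6 semitones


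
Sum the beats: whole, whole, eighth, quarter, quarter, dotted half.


Let's work it out.
Beat values:
  whole = 4 beats
  whole = 4 beats
  eighth = 0.5 beats
  quarter = 1 beat
  quarter = 1 beat
  dotted half = 3 beats
Sum = 4 + 4 + 0.5 + 1 + 1 + 3
= 13.5 beats


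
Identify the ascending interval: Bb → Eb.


Reasoning:
Letter names: B → E spans 4 letter names → a 4th
Semitones: Bb → Eb = 5 half-steps
A 4th of 5 semitones is a perfect 4th
= perfect 4th


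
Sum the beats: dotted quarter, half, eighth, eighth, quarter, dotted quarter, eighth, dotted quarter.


Working:
Beat values:
  dotted quarter = 1.5 beats
  half = 2 beats
  eighth = 0.5 beats
  eighth = 0.5 beats
  quarter = 1 beat
  dotted quarter = 1.5 beats
  eighth = 0.5 beats
  dotted quarter = 1.5 beats
Sum = 1.5 + 2 + 0.5 + 0.5 + 1 + 1.5 + 0.5 + 1.5
= 9 beats


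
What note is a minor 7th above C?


Solution.
A 7th spans 7 letter names, so from C we land on B
A minor 7th = 10 semitones above C
Spell B at that pitch: Bb
= Bb


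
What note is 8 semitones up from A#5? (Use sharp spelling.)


Solution.
A#5: chromatic position 10 in octave 5 → absolute = 5×12 + 10 = 70
Transpose up 8: 70 + 8 = 78
78 = 6×12 + 6 → F# in octave 6
Result = F#6


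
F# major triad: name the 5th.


Major triad = root + major 3rd (4 semitones) + perfect 5th (7 semitones)
A triad on F# stacks thirds, so the chord tones use letter names F-A-C
Root: F#
Major 3rd above F#: A#
Perfect 5th above F#: C#
The 5th = C#


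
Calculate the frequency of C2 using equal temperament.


Step by step:
f = 440 × 2^(n/12) where n = semitones from A4
C2: -33 semitones from A4
f = 440 × 2^(-33/12)
f = 65.41 Hz


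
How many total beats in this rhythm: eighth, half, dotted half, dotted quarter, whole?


Let's work it out.
Beat values:
  eighth = 0.5 beats
  half = 2 beats
  dotted half = 3 beats
  dotted quarter = 1.5 beats
  whole = 4 beats
Sum = 0.5 + 2 + 3 + 1.5 + 4
= 11 beats


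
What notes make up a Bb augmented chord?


Solution.
Augmented triad = root + major 3rd (4 semitones) + augmented 5th (8 semitones)
A triad on Bb stacks thirds, so the chord tones use letter names B-D-F
Root: Bb
Major 3rd above Bb: D
Augmented 5th above Bb: F#
Chord = Bb D F#


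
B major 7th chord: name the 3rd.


Major 7th chord = root + major 3rd + perfect 5th + major 7th
Seventh chords stack in thirds, so the letter names are B-D-F-A
Root: B
Major 3rd above B: D#
Perfect 5th above B: F#
Major 7th above B: A#
The 3rd = D#


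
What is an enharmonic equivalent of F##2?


Let's work it out.
Enharmonic notes sound the same pitch but are spelled with different letter names
F## and G name the same pitch class
= G2


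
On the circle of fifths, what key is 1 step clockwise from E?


Reasoning:
Each clockwise step on the circle of fifths moves up a perfect 5th
From E: E → B
= B


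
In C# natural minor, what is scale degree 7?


Working:
Natural minor scale pattern: W-H-W-W-H-W-W (2-1-2-2-1-2-2 semitones)
Starting from C#:
  C# + 2 semitones → D#
  D# + 1 semitone → E
  E + 2 semitones → F#
  F# + 2 semitones → G#
  G# + 1 semitone → A
  A + 2 semitones → B
  B + 2 semitones → C#
Scale: C# D# E F# G# A B
Degree 7 = B


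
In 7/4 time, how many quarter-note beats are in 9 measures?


Time signature 7/4: the bottom number 4 means the quarter note gets one count
The top number 7 means 7 quarter-note beats per measure
Total = 7 × 9 measures
= 63 quarter-note beats


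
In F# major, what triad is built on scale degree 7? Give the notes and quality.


Reasoning:
F# major scale: F# G# A# B C# D# E#
Diatonic triad on degree 7 stacks scale notes 7, 2, 4: E# G# B
E#→G# = 3 semitones; E#→B = 6 semitones → diminished triad
= E# G# B (diminished)


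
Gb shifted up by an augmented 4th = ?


Solution.
augmented 4th: 4 letter names, 6 semitones
Letter: G + 3 → C
Pitch: Gb + 6 semitones, spelled as a C → C
= C


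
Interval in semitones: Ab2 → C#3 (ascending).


Working:
Absolute semitone position = octave×12 + chromatic position
Ab2: 2×12 + 8 = 32
C#3: 3×12 + 1 = 37
Difference = 37 - 32 = 5
= 5 semitones


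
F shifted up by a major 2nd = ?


Reasoning:
major 2nd: 2 letter names, 2 semitones
Letter: F + 1 → G
Pitch: F + 2 semitones, spelled as a G → G
= G


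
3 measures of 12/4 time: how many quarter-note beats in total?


Step by step:
Time signature 12/4: the bottom number 4 means the quarter note gets one count
The top number 12 means 12 quarter-note beats per measure
Total = 12 × 3 measures
= 36 quarter-note beats


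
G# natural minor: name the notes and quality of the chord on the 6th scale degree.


Step by step:
G# natural minor scale: G# A# B C# D# E F#
Diatonic triad on degree 6 stacks scale notes 6, 1, 3: E G# B
E→G# = 4 semitones; E→B = 7 semitones → major triad
= E G# B (major)


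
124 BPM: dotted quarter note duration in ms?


One quarter-note beat = 60000 / BPM = 60000 / 124 ms
Dotted quarter note = 3/2 × quarter note
Duration = 3/2 × 60000 / 124 = 90000 / 124
= 725.8 ms


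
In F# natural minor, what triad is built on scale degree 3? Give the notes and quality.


Working:
F# natural minor scale: F# G# A B C# D E
Diatonic triad on degree 3 stacks scale notes 3, 5, 7: A C# E
A→C# = 4 semitones; A→E = 7 semitones → major triad
= A C# E (major)


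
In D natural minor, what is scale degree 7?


Step by step:
Natural minor scale pattern: W-H-W-W-H-W-W (2-1-2-2-1-2-2 semitones)
Starting from D:
  D + 2 semitones → E
  E + 1 semitone → F
  F + 2 semitones → G
  G + 2 semitones → A
  A + 1 semitone → Bb
  Bb + 2 semitones → C
  C + 2 semitones → D
Scale: D E F G A Bb C
Degree 7 = C


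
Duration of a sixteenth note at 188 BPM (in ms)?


Let's work it out.
One quarter-note beat = 60000 / BPM = 60000 / 188 ms
Sixteenth note = 1/4 × quarter note
Duration = 1/4 × 60000 / 188 = 15000 / 188
= 79.8 ms


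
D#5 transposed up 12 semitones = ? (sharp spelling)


Let's work it out.
D#5: chromatic position 3 in octave 5 → absolute = 5×12 + 3 = 63
Transpose up 12: 63 + 12 = 75
75 = 6×12 + 3 → D# in octave 6
Result = D#6


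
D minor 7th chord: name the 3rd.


Working:
Minor 7th chord = root + minor 3rd + perfect 5th + minor 7th
Seventh chords stack in thirds, so the letter names are D-F-A-C
Root: D
Minor 3rd above D: F
Perfect 5th above D: A
Minor 7th above D: C
The 3rd = F


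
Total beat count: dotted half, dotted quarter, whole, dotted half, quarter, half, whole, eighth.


Step by step:
Beat values:
  dotted half = 3 beats
  dotted quarter = 1.5 beats
  whole = 4 beats
  dotted half = 3 beats
  quarter = 1 beat
  half = 2 beats
  whole = 4 beats
  eighth = 0.5 beats
Sum = 3 + 1.5 + 4 + 3 + 1 + 2 + 4 + 0.5
= 19 beats


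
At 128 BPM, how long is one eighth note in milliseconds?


Reasoning:
One quarter-note beat = 60000 / BPM = 60000 / 128 ms
Eighth note = 1/2 × quarter note
Duration = 1/2 × 60000 / 128 = 30000 / 128
= 234.4 ms


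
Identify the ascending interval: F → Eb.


Step by step:
Letter names: F → E spans 7 letter names → a 7th
Semitones: F → Eb = 10 half-steps
A 7th of 10 semitones is a minor 7th
= minor 7th


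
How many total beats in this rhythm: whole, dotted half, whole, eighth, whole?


Step by step:
Beat values:
  whole = 4 beats
  dotted half = 3 beats
  whole = 4 beats
  eighth = 0.5 beats
  whole = 4 beats
Sum = 4 + 3 + 4 + 0.5 + 4
= 15.5 beats
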